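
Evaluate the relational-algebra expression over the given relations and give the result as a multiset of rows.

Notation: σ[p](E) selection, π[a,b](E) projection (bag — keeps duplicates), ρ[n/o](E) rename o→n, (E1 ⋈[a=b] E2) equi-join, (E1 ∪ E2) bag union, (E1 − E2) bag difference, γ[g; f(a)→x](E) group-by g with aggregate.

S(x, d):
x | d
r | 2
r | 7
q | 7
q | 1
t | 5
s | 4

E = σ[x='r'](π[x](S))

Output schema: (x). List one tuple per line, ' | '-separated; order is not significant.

Per-node cardinality:
  S → 6
  π[x](S) → 6
  σ[x='r'](π[x](S)) → 2

== RESULT ==
x
r
r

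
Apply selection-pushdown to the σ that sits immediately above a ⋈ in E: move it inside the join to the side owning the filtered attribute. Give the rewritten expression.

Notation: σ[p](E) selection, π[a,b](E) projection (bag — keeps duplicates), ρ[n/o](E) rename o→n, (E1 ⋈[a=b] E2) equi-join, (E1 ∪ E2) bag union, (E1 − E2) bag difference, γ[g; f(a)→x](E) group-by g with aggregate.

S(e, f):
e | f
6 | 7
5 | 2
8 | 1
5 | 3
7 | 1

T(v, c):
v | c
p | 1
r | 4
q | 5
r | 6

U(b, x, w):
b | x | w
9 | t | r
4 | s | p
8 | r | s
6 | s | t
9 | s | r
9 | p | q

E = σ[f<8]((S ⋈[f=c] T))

σ filters on f, owned by the left side.
E' = (σ[f<8](S) ⋈[f=c] T)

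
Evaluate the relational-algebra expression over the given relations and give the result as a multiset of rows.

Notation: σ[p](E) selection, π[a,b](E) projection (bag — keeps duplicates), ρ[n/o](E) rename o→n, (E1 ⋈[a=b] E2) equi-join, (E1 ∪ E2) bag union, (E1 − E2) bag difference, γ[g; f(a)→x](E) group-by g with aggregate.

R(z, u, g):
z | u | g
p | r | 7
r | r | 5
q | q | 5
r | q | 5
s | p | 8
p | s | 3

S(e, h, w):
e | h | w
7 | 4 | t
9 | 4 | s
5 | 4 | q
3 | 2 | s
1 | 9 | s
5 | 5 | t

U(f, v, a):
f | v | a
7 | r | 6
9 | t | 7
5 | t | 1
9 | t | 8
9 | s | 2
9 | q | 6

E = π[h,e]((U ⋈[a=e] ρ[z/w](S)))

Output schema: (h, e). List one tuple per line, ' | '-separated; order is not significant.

Subexpression sizes:
  U → 6
  S → 6
  ρ[z/w](S) → 6
  (U ⋈[a=e] ρ[z/w](S)) → 2
  π[h,e]((U ⋈[a=e] ρ[z/w](S))) → 2

== RESULT ==
h | e
4 | 7
9 | 1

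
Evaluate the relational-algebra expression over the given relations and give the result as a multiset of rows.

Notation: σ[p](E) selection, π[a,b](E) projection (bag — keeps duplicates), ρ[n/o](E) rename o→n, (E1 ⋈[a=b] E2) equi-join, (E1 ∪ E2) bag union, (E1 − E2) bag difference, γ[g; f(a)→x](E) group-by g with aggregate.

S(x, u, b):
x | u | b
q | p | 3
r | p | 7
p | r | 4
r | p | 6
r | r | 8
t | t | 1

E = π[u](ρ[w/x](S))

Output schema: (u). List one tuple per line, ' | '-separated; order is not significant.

Row counts bottom-up:
  S → 6
  ρ[w/x](S) → 6
  π[u](ρ[w/x](S)) → 6

== RESULT ==
u
p
p
p
r
r
t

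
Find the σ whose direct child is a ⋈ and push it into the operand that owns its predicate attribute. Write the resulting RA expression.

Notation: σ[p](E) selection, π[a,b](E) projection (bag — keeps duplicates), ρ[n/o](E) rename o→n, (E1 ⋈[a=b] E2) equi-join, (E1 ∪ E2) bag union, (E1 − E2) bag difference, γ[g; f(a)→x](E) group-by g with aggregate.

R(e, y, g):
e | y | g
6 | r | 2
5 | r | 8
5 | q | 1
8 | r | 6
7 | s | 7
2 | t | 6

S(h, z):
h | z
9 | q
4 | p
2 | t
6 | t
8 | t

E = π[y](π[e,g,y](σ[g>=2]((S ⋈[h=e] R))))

σ filters on g, owned by the right side.
E' = π[y](π[e,g,y]((S ⋈[h=e] σ[g>=2](R))))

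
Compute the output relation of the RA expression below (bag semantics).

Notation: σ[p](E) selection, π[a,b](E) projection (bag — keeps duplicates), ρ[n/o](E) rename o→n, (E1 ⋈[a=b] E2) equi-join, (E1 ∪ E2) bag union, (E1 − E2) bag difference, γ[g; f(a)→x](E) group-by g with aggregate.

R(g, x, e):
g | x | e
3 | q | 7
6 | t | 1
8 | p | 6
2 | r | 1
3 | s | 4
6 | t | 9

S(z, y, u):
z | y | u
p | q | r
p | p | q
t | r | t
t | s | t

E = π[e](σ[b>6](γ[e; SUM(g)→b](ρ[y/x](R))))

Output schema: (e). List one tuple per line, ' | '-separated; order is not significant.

Per-node cardinality:
  R → 6
  ρ[y/x](R) → 6
  γ[e; SUM(g)→b](ρ[y/x](R)) → 5
  σ[b>6](γ[e; SUM(g)→b](ρ[y/x](R))) → 2
  π[e](σ[b>6](γ[e; SUM(g)→b](ρ[y/x](R)))) → 2

== RESULT ==
e
1
6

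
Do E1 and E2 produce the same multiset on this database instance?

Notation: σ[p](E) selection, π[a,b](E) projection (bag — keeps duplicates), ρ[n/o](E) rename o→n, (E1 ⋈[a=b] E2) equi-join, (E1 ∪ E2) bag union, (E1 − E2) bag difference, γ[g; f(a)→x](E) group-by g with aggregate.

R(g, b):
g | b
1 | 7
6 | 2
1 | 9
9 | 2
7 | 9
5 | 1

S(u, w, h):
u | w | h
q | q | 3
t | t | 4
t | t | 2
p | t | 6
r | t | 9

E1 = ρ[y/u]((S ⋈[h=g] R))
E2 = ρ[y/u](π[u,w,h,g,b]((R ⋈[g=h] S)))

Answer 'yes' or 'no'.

E1 row counts bottom-up:
  S → 5
  R → 6
  (S ⋈[h=g] R) → 2
  ρ[y/u]((S ⋈[h=g] R)) → 2
E2 row counts bottom-up:
  R → 6
  S → 5
  (R ⋈[g=h] S) → 2
  π[u,w,h,g,b]((R ⋈[g=h] S)) → 2
  ρ[y/u](π[u,w,h,g,b]((R ⋈[g=h] S))) → 2

E1 and E2 produce the same multiset:
y | w | h | g | b
p | t | 6 | 6 | 2
r | t | 9 | 9 | 2

yes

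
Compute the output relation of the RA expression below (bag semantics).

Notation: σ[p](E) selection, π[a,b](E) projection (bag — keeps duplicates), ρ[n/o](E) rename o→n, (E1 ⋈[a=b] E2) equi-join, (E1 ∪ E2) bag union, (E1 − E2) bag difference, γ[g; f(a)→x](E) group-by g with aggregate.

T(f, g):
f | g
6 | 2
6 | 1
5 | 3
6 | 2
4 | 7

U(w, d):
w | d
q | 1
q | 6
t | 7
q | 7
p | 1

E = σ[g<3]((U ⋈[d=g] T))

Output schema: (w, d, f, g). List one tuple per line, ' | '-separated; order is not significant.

Stepwise |·|:
  U → 5
  T → 5
  (U ⋈[d=g] T) → 4
  σ[g<3]((U ⋈[d=g] T)) → 2

== RESULT ==
w | d | f | g
p | 1 | 6 | 1
q | 1 | 6 | 1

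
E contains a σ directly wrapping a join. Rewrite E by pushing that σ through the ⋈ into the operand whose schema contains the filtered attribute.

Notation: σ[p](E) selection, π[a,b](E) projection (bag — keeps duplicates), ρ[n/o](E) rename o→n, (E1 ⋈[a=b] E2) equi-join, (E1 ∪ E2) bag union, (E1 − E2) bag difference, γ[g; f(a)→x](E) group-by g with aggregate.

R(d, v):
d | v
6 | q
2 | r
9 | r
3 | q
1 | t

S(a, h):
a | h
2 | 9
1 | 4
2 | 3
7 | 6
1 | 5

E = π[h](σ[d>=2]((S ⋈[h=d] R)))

σ filters on d, owned by the right side.
E' = π[h]((S ⋈[h=d] σ[d>=2](R)))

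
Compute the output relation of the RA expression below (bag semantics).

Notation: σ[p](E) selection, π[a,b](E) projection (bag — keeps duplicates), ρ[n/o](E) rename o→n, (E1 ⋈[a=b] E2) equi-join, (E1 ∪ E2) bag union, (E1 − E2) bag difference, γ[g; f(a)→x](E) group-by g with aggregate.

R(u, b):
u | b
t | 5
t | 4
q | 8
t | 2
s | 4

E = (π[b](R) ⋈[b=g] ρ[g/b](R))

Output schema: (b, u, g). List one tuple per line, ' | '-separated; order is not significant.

Row counts bottom-up:
  R → 5
  π[b](R) → 5
  R → 5
  ρ[g/b](R) → 5
  (π[b](R) ⋈[b=g] ρ[g/b](R)) → 7

== RESULT ==
b | u | g
2 | t | 2
4 | s | 4
4 | s | 4
4 | t | 4
4 | t | 4
5 | t | 5
8 | q | 8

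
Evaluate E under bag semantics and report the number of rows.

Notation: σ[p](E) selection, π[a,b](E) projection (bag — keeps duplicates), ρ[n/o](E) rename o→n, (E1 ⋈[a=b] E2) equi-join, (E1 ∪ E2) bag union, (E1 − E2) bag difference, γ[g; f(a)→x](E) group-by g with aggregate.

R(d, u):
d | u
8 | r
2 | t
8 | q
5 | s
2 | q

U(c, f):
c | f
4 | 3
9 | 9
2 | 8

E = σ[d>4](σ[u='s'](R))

Stepwise |·|:
  R → 5
  σ[u='s'](R) → 1
  σ[d>4](σ[u='s'](R)) → 1

|E| = 1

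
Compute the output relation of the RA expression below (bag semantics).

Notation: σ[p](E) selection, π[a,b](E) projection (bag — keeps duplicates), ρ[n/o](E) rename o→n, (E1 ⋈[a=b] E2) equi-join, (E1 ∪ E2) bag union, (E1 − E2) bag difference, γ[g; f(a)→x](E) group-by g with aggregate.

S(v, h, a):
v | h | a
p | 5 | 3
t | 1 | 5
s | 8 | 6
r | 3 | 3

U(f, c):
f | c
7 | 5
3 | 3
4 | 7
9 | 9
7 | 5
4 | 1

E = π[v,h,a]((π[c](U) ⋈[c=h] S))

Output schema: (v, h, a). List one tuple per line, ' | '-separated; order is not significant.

Row counts bottom-up:
  U → 6
  π[c](U) → 6
  S → 4
  (π[c](U) ⋈[c=h] S) → 4
  π[v,h,a]((π[c](U) ⋈[c=h] S)) → 4

== RESULT ==
v | h | a
p | 5 | 3
p | 5 | 3
r | 3 | 3
t | 1 | 5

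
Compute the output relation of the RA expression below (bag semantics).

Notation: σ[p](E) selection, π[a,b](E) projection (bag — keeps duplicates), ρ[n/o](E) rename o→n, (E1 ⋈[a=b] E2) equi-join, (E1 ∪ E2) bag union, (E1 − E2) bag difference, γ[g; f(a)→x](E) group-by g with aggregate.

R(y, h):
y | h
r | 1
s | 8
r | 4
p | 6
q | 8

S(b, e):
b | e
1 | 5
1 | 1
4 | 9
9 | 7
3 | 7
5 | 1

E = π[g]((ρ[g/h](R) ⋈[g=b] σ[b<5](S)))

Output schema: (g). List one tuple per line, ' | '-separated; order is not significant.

Subexpression sizes:
  R → 5
  ρ[g/h](R) → 5
  S → 6
  σ[b<5](S) → 4
  (ρ[g/h](R) ⋈[g=b] σ[b<5](S)) → 3
  π[g]((ρ[g/h](R) ⋈[g=b] σ[b<5](S))) → 3

== RESULT ==
g
1
1
4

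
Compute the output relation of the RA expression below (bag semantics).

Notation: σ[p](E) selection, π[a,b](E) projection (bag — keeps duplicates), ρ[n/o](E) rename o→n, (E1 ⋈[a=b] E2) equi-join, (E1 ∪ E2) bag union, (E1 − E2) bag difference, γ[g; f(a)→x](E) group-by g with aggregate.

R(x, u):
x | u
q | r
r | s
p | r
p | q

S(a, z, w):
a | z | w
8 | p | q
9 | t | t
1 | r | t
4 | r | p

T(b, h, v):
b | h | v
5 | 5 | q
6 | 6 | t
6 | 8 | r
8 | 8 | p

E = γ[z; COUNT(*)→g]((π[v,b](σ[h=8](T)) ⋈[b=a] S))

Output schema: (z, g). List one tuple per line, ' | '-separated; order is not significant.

Row counts bottom-up:
  T → 4
  σ[h=8](T) → 2
  π[v,b](σ[h=8](T)) → 2
  S → 4
  (π[v,b](σ[h=8](T)) ⋈[b=a] S) → 1
  γ[z; COUNT(*)→g]((π[v,b](σ[h=8](T)) ⋈[b=a] S)) → 1

== RESULT ==
z | g
p | 1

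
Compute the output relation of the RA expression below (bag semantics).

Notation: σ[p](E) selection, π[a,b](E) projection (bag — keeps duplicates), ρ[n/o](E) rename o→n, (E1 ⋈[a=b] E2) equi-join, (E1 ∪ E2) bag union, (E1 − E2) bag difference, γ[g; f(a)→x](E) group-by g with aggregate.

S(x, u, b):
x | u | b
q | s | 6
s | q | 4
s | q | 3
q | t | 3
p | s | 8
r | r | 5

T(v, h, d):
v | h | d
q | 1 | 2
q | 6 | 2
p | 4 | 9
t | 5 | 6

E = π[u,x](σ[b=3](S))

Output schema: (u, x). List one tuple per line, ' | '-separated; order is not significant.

Per-node cardinality:
  S → 6
  σ[b=3](S) → 2
  π[u,x](σ[b=3](S)) → 2

== RESULT ==
u | x
q | s
t | q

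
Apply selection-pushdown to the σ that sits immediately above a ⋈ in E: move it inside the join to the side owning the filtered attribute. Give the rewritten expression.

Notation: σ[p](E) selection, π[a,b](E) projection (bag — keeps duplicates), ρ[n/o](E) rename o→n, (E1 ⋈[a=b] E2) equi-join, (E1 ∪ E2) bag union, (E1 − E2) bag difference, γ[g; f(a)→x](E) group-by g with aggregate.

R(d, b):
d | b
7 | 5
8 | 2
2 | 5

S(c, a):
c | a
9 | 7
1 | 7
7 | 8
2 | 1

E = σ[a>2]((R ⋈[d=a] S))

σ filters on a, owned by the right side.
E' = (R ⋈[d=a] σ[a>2](S))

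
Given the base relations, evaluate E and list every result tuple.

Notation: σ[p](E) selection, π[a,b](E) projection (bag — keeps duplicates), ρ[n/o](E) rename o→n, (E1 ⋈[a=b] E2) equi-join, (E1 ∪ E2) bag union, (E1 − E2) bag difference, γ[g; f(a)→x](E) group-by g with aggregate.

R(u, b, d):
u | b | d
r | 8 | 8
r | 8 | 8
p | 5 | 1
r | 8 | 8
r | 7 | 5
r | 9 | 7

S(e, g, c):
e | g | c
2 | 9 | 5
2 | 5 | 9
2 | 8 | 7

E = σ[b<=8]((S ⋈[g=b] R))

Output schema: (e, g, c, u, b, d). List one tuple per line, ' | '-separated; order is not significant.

Subexpression sizes:
  S → 3
  R → 6
  (S ⋈[g=b] R) → 5
  σ[b<=8]((S ⋈[g=b] R)) → 4

== RESULT ==
e | g | c | u | b | d
2 | 5 | 9 | p | 5 | 1
2 | 8 | 7 | r | 8 | 8
2 | 8 | 7 | r | 8 | 8
2 | 8 | 7 | r | 8 | 8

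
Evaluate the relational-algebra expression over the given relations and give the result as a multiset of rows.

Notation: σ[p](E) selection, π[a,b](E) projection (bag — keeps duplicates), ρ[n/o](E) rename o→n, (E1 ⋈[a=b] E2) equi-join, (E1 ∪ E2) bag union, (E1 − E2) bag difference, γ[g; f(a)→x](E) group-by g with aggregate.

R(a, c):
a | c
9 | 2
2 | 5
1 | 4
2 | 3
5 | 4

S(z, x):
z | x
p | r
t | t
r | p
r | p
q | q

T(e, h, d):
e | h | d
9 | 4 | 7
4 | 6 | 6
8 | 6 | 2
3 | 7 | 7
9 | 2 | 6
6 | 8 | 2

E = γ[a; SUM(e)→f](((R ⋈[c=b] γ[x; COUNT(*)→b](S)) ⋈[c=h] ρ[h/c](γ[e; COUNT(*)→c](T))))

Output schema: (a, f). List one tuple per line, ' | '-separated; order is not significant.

Subexpression sizes:
  R → 5
  S → 5
  γ[x; COUNT(*)→b](S) → 4
  (R ⋈[c=b] γ[x; COUNT(*)→b](S)) → 1
  T → 6
  γ[e; COUNT(*)→c](T) → 5
  ρ[h/c](γ[e; COUNT(*)→c](T)) → 5
  ((R ⋈[c=b] γ[x; COUNT(*)→b](S)) ⋈[c=h] ρ[h/c](γ[e; COUNT(*)→c](T))) → 1
  γ[a; SUM(e)→f](((R ⋈[c=b] γ[x; COUNT(*)→b](S)) ⋈[c=h] ρ[h/c](γ[e; COUNT(*)→c](T)))) → 1

== RESULT ==
a | f
9 | 9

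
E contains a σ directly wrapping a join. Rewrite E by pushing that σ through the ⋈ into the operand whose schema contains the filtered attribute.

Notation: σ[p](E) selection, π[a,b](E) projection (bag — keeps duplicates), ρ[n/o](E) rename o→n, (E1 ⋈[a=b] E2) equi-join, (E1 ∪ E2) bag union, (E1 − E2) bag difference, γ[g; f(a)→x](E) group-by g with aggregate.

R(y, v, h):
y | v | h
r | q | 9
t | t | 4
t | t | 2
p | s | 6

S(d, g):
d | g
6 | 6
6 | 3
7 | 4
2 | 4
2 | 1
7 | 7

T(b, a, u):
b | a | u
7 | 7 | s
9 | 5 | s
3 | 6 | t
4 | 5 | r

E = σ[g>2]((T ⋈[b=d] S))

σ filters on g, owned by the right side.
E' = (T ⋈[b=d] σ[g>2](S))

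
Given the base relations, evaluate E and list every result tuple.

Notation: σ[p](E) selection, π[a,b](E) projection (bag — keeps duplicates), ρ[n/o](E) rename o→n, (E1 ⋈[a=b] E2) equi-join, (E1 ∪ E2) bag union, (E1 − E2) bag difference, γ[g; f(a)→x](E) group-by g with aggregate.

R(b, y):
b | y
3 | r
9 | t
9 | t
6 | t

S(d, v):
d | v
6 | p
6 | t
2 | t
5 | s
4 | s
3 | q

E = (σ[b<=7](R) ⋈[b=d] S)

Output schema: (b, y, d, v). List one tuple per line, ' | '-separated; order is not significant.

Per-node cardinality:
  R → 4
  σ[b<=7](R) → 2
  S → 6
  (σ[b<=7](R) ⋈[b=d] S) → 3

== RESULT ==
b | y | d | v
3 | r | 3 | q
6 | t | 6 | p
6 | t | 6 | t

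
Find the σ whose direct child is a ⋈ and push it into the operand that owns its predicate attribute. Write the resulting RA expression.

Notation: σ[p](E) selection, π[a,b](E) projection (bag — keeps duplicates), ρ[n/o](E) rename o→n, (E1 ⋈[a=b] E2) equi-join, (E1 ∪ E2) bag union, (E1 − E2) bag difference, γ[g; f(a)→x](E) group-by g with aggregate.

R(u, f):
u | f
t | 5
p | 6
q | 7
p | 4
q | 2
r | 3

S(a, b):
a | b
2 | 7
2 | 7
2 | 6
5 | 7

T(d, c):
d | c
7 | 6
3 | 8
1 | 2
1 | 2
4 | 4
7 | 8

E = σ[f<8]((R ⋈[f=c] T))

σ filters on f, owned by the left side.
E' = (σ[f<8](R) ⋈[f=c] T)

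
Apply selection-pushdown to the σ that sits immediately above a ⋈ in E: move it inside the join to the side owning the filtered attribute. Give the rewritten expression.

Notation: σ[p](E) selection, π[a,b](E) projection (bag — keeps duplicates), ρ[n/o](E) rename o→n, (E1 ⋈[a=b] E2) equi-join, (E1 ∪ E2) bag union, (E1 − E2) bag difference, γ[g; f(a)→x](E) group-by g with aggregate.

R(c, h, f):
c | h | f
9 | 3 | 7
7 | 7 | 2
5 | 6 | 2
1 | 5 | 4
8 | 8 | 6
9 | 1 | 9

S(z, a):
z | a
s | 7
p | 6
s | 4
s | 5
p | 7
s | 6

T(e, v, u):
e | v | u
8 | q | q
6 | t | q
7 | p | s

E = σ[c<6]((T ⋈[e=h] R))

σ filters on c, owned by the right side.
E' = (T ⋈[e=h] σ[c<6](R))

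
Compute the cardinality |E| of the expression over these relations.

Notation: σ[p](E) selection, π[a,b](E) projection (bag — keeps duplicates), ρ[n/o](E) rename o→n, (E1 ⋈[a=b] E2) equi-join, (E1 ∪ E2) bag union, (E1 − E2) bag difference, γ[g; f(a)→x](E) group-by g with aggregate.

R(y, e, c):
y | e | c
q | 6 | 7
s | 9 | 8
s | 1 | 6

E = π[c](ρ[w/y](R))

Per-node cardinality:
  R → 3
  ρ[w/y](R) → 3
  π[c](ρ[w/y](R)) → 3

|E| = 3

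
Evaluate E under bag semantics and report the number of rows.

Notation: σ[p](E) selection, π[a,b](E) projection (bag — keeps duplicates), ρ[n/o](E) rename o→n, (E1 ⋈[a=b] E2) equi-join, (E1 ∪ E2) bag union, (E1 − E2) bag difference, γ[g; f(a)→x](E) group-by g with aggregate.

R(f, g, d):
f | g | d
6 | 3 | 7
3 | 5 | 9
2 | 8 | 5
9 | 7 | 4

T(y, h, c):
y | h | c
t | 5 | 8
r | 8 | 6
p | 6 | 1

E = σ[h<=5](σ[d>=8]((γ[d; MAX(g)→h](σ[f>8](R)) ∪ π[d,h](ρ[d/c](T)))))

Subexpression sizes:
  R → 4
  σ[f>8](R) → 1
  γ[d; MAX(g)→h](σ[f>8](R)) → 1
  T → 3
  ρ[d/c](T) → 3
  π[d,h](ρ[d/c](T)) → 3
  (γ[d; MAX(g)→h](σ[f>8](R)) ∪ π[d,h](ρ[d/c](T))) → 4
  σ[d>=8]((γ[d; MAX(g)→h](σ[f>8](R)) ∪ π[d,h](ρ[d/c](T)))) → 1
  σ[h<=5](σ[d>=8]((γ[d; MAX(g)→h](σ[f>8](R)) ∪ π[d,h](ρ[d/c](T))))) → 1

|E| = 1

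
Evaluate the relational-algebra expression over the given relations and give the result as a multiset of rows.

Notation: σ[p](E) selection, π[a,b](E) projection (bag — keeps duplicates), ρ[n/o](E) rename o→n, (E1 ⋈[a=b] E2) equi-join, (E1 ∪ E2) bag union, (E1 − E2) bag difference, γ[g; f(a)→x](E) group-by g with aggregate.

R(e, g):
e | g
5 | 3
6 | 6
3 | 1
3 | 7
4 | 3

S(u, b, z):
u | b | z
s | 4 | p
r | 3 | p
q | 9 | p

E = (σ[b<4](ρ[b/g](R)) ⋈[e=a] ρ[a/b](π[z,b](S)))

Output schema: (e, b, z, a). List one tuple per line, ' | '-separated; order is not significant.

Row counts bottom-up:
  R → 5
  ρ[b/g](R) → 5
  σ[b<4](ρ[b/g](R)) → 3
  S → 3
  π[z,b](S) → 3
  ρ[a/b](π[z,b](S)) → 3
  (σ[b<4](ρ[b/g](R)) ⋈[e=a] ρ[a/b](π[z,b](S))) → 2

== RESULT ==
e | b | z | a
3 | 1 | p | 3
4 | 3 | p | 4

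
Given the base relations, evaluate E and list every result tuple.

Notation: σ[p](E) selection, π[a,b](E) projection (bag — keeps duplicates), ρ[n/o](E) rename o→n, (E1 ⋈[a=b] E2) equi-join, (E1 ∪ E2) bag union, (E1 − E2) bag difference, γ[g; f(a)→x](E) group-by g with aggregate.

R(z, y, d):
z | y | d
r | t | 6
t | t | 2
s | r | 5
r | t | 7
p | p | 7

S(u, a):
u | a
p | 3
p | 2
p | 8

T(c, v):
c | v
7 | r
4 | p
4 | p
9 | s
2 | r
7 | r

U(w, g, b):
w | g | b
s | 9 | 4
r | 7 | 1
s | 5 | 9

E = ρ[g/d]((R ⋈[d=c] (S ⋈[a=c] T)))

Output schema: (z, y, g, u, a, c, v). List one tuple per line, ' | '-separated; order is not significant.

Subexpression sizes:
  R → 5
  S → 3
  T → 6
  (S ⋈[a=c] T) → 1
  (R ⋈[d=c] (S ⋈[a=c] T)) → 1
  ρ[g/d]((R ⋈[d=c] (S ⋈[a=c] T))) → 1

== RESULT ==
z | y | g | u | a | c | v
t | t | 2 | p | 2 | 2 | r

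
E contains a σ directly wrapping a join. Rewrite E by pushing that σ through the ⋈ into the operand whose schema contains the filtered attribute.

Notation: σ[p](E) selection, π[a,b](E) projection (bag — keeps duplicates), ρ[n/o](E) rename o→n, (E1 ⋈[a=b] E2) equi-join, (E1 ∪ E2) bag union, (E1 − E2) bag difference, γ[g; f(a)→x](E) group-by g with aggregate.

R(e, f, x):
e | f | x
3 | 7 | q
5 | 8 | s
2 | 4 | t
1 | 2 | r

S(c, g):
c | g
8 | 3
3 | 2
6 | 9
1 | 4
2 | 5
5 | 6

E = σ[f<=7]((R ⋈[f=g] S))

σ filters on f, owned by the left side.
E' = (σ[f<=7](R) ⋈[f=g] S)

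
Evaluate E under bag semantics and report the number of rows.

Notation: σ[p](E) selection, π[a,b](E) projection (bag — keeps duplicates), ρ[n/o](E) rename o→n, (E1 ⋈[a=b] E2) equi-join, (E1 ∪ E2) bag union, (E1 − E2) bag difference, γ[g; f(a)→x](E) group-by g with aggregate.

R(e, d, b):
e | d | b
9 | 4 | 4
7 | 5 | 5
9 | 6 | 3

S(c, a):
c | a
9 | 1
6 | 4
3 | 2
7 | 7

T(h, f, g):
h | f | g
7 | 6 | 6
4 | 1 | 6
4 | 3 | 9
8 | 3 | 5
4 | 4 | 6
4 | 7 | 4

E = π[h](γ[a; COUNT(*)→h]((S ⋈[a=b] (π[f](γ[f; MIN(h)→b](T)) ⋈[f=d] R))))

Row counts bottom-up:
  S → 4
  T → 6
  γ[f; MIN(h)→b](T) → 5
  π[f](γ[f; MIN(h)→b](T)) → 5
  R → 3
  (π[f](γ[f; MIN(h)→b](T)) ⋈[f=d] R) → 2
  (S ⋈[a=b] (π[f](γ[f; MIN(h)→b](T)) ⋈[f=d] R)) → 1
  γ[a; COUNT(*)→h]((S ⋈[a=b] (π[f](γ[f; MIN(h)→b](T)) ⋈[f=d] R))) → 1
  π[h](γ[a; COUNT(*)→h]((S ⋈[a=b] (π[f](γ[f; MIN(h)→b](T)) ⋈[f=d] R)))) → 1

|E| = 1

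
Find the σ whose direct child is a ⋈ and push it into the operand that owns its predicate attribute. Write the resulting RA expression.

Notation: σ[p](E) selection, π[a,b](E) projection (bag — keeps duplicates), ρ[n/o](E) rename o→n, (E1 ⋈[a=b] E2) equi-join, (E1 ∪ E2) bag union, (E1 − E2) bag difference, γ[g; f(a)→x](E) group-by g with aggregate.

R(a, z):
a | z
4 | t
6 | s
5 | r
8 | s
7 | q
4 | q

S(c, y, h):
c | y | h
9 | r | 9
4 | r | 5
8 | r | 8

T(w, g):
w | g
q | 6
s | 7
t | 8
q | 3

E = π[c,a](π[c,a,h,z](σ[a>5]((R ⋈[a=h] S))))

σ filters on a, owned by the left side.
E' = π[c,a](π[c,a,h,z]((σ[a>5](R) ⋈[a=h] S)))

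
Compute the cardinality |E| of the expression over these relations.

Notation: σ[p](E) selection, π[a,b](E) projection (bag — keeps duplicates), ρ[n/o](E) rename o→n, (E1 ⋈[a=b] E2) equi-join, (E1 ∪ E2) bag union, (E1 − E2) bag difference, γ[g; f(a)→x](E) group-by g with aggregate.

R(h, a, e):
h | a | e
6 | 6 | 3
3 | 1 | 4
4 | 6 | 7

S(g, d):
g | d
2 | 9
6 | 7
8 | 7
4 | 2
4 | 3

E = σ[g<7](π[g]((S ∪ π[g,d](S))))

Row counts bottom-up:
  S → 5
  S → 5
  π[g,d](S) → 5
  (S ∪ π[g,d](S)) → 10
  π[g]((S ∪ π[g,d](S))) → 10
  σ[g<7](π[g]((S ∪ π[g,d](S)))) → 8

|E| = 8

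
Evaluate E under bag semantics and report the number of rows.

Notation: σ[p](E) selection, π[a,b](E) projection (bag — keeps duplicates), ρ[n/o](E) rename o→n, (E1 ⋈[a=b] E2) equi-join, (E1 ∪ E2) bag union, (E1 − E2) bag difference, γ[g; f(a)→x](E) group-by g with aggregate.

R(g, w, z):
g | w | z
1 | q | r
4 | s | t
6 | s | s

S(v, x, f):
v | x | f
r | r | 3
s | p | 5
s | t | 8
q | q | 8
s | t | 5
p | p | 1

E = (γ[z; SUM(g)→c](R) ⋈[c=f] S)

Per-node cardinality:
  R → 3
  γ[z; SUM(g)→c](R) → 3
  S → 6
  (γ[z; SUM(g)→c](R) ⋈[c=f] S) → 1

|E| = 1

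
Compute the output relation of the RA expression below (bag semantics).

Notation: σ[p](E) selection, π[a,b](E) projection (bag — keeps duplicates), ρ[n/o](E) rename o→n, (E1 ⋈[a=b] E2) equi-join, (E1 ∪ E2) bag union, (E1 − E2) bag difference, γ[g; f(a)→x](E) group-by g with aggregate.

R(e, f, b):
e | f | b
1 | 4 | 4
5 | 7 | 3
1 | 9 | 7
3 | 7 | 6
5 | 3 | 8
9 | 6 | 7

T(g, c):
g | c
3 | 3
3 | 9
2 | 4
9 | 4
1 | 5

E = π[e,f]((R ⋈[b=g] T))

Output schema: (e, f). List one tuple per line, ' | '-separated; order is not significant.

Row counts bottom-up:
  R → 6
  T → 5
  (R ⋈[b=g] T) → 2
  π[e,f]((R ⋈[b=g] T)) → 2

== RESULT ==
e | f
5 | 7
5 | 7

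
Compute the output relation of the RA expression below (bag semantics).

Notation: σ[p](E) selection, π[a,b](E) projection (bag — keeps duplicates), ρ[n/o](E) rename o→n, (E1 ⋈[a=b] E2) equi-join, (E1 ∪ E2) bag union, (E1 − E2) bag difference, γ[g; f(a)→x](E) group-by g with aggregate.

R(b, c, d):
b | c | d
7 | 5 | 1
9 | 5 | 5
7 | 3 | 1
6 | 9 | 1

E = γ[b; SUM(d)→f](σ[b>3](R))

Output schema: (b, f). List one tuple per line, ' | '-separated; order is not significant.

Subexpression sizes:
  R → 4
  σ[b>3](R) → 4
  γ[b; SUM(d)→f](σ[b>3](R)) → 3

== RESULT ==
b | f
6 | 1
7 | 2
9 | 5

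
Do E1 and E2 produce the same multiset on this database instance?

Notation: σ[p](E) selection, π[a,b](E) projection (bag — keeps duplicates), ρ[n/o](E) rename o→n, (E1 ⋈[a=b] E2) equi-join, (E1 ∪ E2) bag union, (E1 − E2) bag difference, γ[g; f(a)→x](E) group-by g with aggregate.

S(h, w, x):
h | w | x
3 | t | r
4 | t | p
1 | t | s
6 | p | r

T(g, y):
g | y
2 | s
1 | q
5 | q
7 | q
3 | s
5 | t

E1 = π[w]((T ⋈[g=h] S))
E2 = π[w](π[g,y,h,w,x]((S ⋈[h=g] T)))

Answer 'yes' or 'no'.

E1 row counts bottom-up:
  T → 6
  S → 4
  (T ⋈[g=h] S) → 2
  π[w]((T ⋈[g=h] S)) → 2
E2 row counts bottom-up:
  S → 4
  T → 6
  (S ⋈[h=g] T) → 2
  π[g,y,h,w,x]((S ⋈[h=g] T)) → 2
  π[w](π[g,y,h,w,x]((S ⋈[h=g] T))) → 2

E1 and E2 produce the same multiset:
w
t
t

yes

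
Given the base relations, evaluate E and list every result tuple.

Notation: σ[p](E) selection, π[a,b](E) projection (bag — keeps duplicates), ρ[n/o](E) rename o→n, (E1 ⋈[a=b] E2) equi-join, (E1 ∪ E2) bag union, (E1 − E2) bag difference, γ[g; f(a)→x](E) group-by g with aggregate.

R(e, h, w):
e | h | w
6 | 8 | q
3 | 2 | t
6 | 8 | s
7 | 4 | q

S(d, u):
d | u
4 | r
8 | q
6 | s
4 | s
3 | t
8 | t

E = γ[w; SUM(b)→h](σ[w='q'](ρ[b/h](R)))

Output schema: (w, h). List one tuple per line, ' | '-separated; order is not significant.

Per-node cardinality:
  R → 4
  ρ[b/h](R) → 4
  σ[w='q'](ρ[b/h](R)) → 2
  γ[w; SUM(b)→h](σ[w='q'](ρ[b/h](R))) → 1

== RESULT ==
w | h
q | 12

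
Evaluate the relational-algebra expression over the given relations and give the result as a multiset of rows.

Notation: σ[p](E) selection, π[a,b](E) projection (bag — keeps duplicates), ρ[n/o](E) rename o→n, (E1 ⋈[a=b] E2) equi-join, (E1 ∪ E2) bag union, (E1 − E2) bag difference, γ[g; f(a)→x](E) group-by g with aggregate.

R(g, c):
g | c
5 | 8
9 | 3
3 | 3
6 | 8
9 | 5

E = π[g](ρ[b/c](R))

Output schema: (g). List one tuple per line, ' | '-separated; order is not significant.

Per-node cardinality:
  R → 5
  ρ[b/c](R) → 5
  π[g](ρ[b/c](R)) → 5

== RESULT ==
g
3
5
6
9
9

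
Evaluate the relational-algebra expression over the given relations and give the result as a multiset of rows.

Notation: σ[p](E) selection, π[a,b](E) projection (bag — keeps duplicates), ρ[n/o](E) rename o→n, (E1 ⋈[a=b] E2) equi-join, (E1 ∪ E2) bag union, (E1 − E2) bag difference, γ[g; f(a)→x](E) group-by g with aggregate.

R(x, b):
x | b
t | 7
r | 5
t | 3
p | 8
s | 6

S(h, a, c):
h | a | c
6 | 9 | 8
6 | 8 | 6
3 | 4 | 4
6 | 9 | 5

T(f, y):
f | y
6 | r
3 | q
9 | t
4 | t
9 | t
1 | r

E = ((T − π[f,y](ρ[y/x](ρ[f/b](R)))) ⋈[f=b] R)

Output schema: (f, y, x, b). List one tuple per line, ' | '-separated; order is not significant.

Per-node cardinality:
  T → 6
  R → 5
  ρ[f/b](R) → 5
  ρ[y/x](ρ[f/b](R)) → 5
  π[f,y](ρ[y/x](ρ[f/b](R))) → 5
  (T − π[f,y](ρ[y/x](ρ[f/b](R)))) → 6
  R → 5
  ((T − π[f,y](ρ[y/x](ρ[f/b](R)))) ⋈[f=b] R) → 2

== RESULT ==
f | y | x | b
3 | q | t | 3
6 | r | s | 6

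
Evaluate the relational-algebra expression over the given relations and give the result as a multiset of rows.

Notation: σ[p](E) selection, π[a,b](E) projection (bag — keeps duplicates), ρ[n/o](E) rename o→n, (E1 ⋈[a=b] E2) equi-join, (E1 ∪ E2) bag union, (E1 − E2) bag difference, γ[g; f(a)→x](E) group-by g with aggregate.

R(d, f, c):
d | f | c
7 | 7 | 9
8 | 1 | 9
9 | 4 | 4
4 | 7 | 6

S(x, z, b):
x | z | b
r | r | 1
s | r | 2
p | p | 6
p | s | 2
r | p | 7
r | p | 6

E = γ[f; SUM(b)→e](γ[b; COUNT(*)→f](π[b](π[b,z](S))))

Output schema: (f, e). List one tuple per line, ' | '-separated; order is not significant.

Row counts bottom-up:
  S → 6
  π[b,z](S) → 6
  π[b](π[b,z](S)) → 6
  γ[b; COUNT(*)→f](π[b](π[b,z](S))) → 4
  γ[f; SUM(b)→e](γ[b; COUNT(*)→f](π[b](π[b,z](S)))) → 2

== RESULT ==
f | e
1 | 8
2 | 8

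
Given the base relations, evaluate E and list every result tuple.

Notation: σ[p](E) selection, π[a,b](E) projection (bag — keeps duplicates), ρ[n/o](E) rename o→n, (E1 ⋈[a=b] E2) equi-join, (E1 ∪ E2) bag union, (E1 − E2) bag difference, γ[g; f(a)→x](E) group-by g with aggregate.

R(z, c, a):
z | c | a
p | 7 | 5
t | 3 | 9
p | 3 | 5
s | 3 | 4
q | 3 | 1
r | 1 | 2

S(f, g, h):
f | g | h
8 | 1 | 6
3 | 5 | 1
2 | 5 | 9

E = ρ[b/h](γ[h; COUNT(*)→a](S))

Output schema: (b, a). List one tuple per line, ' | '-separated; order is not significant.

Subexpression sizes:
  S → 3
  γ[h; COUNT(*)→a](S) → 3
  ρ[b/h](γ[h; COUNT(*)→a](S)) → 3

== RESULT ==
b | a
1 | 1
6 | 1
9 | 1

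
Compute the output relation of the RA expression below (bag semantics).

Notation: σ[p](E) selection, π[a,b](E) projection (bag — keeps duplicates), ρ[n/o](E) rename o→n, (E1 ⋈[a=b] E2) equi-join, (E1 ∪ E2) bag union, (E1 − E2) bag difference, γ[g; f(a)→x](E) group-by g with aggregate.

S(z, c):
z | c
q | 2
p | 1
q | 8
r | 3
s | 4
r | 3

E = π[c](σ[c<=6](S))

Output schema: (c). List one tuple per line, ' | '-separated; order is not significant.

Subexpression sizes:
  S → 6
  σ[c<=6](S) → 5
  π[c](σ[c<=6](S)) → 5

== RESULT ==
c
1
2
3
3
4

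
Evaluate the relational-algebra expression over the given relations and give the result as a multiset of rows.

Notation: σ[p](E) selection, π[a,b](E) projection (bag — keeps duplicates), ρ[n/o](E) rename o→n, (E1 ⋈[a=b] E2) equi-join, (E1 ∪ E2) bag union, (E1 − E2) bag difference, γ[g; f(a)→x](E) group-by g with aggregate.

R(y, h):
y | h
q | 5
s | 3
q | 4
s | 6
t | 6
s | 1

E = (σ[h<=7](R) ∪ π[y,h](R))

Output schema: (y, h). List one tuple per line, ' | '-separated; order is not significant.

Subexpression sizes:
  R → 6
  σ[h<=7](R) → 6
  R → 6
  π[y,h](R) → 6
  (σ[h<=7](R) ∪ π[y,h](R)) → 12

== RESULT ==
y | h
q | 4
q | 4
q | 5
q | 5
s | 1
s | 1
s | 3
s | 3
s | 6
s | 6
t | 6
t | 6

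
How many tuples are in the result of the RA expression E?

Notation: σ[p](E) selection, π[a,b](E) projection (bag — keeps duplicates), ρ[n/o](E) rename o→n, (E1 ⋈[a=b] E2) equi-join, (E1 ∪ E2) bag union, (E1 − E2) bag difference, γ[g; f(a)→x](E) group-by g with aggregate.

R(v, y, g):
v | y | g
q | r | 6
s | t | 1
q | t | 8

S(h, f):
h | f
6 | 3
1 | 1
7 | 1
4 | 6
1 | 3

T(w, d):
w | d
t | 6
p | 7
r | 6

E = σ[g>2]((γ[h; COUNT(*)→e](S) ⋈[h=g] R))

Subexpression sizes:
  S → 5
  γ[h; COUNT(*)→e](S) → 4
  R → 3
  (γ[h; COUNT(*)→e](S) ⋈[h=g] R) → 2
  σ[g>2]((γ[h; COUNT(*)→e](S) ⋈[h=g] R)) → 1

|E| = 1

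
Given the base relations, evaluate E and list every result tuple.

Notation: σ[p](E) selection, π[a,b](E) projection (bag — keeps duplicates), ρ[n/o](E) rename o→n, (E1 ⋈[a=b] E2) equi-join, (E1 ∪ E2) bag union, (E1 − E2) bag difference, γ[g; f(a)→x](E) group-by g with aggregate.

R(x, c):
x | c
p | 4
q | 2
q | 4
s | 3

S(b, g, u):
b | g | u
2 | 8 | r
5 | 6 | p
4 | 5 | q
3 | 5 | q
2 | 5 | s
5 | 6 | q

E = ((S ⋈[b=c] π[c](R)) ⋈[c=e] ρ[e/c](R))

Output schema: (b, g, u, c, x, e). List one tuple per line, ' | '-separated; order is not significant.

Stepwise |·|:
  S → 6
  R → 4
  π[c](R) → 4
  (S ⋈[b=c] π[c](R)) → 5
  R → 4
  ρ[e/c](R) → 4
  ((S ⋈[b=c] π[c](R)) ⋈[c=e] ρ[e/c](R)) → 7

== RESULT ==
b | g | u | c | x | e
2 | 5 | s | 2 | q | 2
2 | 8 | r | 2 | q | 2
3 | 5 | q | 3 | s | 3
4 | 5 | q | 4 | p | 4
4 | 5 | q | 4 | p | 4
4 | 5 | q | 4 | q | 4
4 | 5 | q | 4 | q | 4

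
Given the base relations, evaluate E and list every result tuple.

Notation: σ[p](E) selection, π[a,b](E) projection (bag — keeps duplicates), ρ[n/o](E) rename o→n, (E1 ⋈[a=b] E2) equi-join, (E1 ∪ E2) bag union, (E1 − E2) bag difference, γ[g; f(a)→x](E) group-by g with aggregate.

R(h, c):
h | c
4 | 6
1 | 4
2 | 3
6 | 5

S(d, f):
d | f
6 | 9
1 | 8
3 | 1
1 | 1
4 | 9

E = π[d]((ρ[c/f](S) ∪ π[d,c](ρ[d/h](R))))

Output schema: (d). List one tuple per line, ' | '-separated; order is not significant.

Subexpression sizes:
  S → 5
  ρ[c/f](S) → 5
  R → 4
  ρ[d/h](R) → 4
  π[d,c](ρ[d/h](R)) → 4
  (ρ[c/f](S) ∪ π[d,c](ρ[d/h](R))) → 9
  π[d]((ρ[c/f](S) ∪ π[d,c](ρ[d/h](R)))) → 9

== RESULT ==
d
1
1
1
2
3
4
4
6
6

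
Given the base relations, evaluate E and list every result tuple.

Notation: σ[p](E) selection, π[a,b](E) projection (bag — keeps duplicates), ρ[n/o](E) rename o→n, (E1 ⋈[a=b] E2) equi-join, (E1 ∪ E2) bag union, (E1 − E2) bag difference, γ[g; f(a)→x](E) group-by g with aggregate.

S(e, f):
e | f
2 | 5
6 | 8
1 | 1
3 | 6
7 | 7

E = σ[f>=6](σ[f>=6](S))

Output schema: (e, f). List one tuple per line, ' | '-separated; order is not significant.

Subexpression sizes:
  S → 5
  σ[f>=6](S) → 3
  σ[f>=6](σ[f>=6](S)) → 3

== RESULT ==
e | f
3 | 6
6 | 8
7 | 7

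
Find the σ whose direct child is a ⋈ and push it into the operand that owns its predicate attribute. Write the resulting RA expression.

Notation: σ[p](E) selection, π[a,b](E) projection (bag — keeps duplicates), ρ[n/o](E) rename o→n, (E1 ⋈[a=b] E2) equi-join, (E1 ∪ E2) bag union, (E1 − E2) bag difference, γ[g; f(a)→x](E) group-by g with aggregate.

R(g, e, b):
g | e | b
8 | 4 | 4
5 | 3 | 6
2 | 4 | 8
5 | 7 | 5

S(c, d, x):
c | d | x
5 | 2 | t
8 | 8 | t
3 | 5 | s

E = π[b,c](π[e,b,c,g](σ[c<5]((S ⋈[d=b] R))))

σ filters on c, owned by the left side.
E' = π[b,c](π[e,b,c,g]((σ[c<5](S) ⋈[d=b] R)))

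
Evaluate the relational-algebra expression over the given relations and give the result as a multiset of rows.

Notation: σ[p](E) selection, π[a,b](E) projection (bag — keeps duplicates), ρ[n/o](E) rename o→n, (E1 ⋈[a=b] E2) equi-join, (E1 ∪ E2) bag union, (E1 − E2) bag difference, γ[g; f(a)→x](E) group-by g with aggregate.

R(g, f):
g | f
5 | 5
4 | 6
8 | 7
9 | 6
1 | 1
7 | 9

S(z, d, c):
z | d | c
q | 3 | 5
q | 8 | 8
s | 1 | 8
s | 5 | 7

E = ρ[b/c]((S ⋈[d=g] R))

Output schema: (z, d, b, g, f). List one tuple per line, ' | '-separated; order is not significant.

Subexpression sizes:
  S → 4
  R → 6
  (S ⋈[d=g] R) → 3
  ρ[b/c]((S ⋈[d=g] R)) → 3

== RESULT ==
z | d | b | g | f
q | 8 | 8 | 8 | 7
s | 1 | 8 | 1 | 1
s | 5 | 7 | 5 | 5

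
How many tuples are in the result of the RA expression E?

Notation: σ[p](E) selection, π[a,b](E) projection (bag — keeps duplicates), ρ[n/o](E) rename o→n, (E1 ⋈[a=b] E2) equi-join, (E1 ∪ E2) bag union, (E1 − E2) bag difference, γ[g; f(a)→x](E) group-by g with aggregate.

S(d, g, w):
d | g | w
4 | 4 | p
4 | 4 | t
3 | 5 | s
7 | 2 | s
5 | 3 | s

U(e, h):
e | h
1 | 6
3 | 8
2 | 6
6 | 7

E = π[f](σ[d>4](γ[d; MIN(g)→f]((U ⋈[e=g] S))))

Per-node cardinality:
  U → 4
  S → 5
  (U ⋈[e=g] S) → 2
  γ[d; MIN(g)→f]((U ⋈[e=g] S)) → 2
  σ[d>4](γ[d; MIN(g)→f]((U ⋈[e=g] S))) → 2
  π[f](σ[d>4](γ[d; MIN(g)→f]((U ⋈[e=g] S)))) → 2

|E| = 2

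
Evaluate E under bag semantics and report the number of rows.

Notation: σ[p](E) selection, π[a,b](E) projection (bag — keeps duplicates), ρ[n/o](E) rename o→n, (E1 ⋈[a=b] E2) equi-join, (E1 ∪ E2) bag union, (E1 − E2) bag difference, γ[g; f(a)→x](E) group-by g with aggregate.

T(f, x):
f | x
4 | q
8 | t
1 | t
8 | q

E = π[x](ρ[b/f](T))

Row counts bottom-up:
  T → 4
  ρ[b/f](T) → 4
  π[x](ρ[b/f](T)) → 4

|E| = 4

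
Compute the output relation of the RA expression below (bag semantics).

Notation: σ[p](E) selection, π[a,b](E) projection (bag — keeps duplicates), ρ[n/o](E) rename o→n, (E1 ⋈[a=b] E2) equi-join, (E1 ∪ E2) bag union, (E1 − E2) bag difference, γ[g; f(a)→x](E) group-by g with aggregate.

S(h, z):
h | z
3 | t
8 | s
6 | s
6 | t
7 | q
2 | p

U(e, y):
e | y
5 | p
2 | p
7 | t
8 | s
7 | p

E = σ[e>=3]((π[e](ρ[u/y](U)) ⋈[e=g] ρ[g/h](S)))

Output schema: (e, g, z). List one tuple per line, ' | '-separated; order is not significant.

Per-node cardinality:
  U → 5
  ρ[u/y](U) → 5
  π[e](ρ[u/y](U)) → 5
  S → 6
  ρ[g/h](S) → 6
  (π[e](ρ[u/y](U)) ⋈[e=g] ρ[g/h](S)) → 4
  σ[e>=3]((π[e](ρ[u/y](U)) ⋈[e=g] ρ[g/h](S))) → 3

== RESULT ==
e | g | z
7 | 7 | q
7 | 7 | q
8 | 8 | s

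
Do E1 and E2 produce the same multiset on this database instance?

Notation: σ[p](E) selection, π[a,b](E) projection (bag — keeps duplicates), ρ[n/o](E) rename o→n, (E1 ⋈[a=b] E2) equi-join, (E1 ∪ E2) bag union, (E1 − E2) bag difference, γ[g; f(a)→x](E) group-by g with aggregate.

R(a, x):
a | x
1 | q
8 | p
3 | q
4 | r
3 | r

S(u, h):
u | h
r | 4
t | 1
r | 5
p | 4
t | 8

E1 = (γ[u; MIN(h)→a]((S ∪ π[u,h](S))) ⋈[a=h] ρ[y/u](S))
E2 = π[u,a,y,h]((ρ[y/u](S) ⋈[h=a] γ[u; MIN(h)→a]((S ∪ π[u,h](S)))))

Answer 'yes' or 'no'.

E1 subexpression sizes:
  S → 5
  S → 5
  π[u,h](S) → 5
  (S ∪ π[u,h](S)) → 10
  γ[u; MIN(h)→a]((S ∪ π[u,h](S))) → 3
  S → 5
  ρ[y/u](S) → 5
  (γ[u; MIN(h)→a]((S ∪ π[u,h](S))) ⋈[a=h] ρ[y/u](S)) → 5
E2 subexpression sizes:
  S → 5
  ρ[y/u](S) → 5
  S → 5
  S → 5
  π[u,h](S) → 5
  (S ∪ π[u,h](S)) → 10
  γ[u; MIN(h)→a]((S ∪ π[u,h](S))) → 3
  (ρ[y/u](S) ⋈[h=a] γ[u; MIN(h)→a]((S ∪ π[u,h](S)))) → 5
  π[u,a,y,h]((ρ[y/u](S) ⋈[h=a] γ[u; MIN(h)→a]((S ∪ π[u,h](S))))) → 5

E1 and E2 produce the same multiset:
u | a | y | h
p | 4 | p | 4
p | 4 | r | 4
r | 4 | p | 4
r | 4 | r | 4
t | 1 | t | 1

yes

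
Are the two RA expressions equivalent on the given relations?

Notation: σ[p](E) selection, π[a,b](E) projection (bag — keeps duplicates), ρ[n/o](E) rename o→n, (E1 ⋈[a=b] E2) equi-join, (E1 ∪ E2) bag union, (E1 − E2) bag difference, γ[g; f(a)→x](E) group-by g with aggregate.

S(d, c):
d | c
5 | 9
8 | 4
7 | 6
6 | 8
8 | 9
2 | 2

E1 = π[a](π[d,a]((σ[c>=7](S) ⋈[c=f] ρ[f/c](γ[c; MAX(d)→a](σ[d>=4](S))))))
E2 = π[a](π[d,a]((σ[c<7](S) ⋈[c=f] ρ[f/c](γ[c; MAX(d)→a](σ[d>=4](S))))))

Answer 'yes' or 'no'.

E1 row counts bottom-up:
  S → 6
  σ[c>=7](S) → 3
  S → 6
  σ[d>=4](S) → 5
  γ[c; MAX(d)→a](σ[d>=4](S)) → 4
  ρ[f/c](γ[c; MAX(d)→a](σ[d>=4](S))) → 4
  (σ[c>=7](S) ⋈[c=f] ρ[f/c](γ[c; MAX(d)→a](σ[d>=4](S)))) → 3
  π[d,a]((σ[c>=7](S) ⋈[c=f] ρ[f/c](γ[c; MAX(d)→a](σ[d>=4](S))))) → 3
  π[a](π[d,a]((σ[c>=7](S) ⋈[c=f] ρ[f/c](γ[c; MAX(d)→a](σ[d>=4](S)))))) → 3
E2 row counts bottom-up:
  S → 6
  σ[c<7](S) → 3
  S → 6
  σ[d>=4](S) → 5
  γ[c; MAX(d)→a](σ[d>=4](S)) → 4
  ρ[f/c](γ[c; MAX(d)→a](σ[d>=4](S))) → 4
  (σ[c<7](S) ⋈[c=f] ρ[f/c](γ[c; MAX(d)→a](σ[d>=4](S)))) → 2
  π[d,a]((σ[c<7](S) ⋈[c=f] ρ[f/c](γ[c; MAX(d)→a](σ[d>=4](S))))) → 2
  π[a](π[d,a]((σ[c<7](S) ⋈[c=f] ρ[f/c](γ[c; MAX(d)→a](σ[d>=4](S)))))) → 2

E1 result:
a
6
8
8
E2 result:
a
7
8
Witness: (6,) appears 1× in E1 but 0× in E2.

no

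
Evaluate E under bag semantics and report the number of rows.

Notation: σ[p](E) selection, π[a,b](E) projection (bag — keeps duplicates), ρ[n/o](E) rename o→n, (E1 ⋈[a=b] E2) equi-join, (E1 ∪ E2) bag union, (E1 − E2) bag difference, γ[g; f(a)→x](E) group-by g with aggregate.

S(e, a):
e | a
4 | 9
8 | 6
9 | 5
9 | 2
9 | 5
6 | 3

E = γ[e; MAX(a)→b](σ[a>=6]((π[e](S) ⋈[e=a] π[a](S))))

Per-node cardinality:
  S → 6
  π[e](S) → 6
  S → 6
  π[a](S) → 6
  (π[e](S) ⋈[e=a] π[a](S)) → 4
  σ[a>=6]((π[e](S) ⋈[e=a] π[a](S))) → 4
  γ[e; MAX(a)→b](σ[a>=6]((π[e](S) ⋈[e=a] π[a](S)))) → 2

|E| = 2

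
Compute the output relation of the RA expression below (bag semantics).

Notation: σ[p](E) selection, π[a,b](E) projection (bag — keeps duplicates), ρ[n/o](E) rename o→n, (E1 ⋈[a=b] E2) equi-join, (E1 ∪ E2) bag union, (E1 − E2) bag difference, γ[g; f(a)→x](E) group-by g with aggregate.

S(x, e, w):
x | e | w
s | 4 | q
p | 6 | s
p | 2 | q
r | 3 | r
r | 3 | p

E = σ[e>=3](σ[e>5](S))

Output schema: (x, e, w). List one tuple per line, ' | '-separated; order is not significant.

Per-node cardinality:
  S → 5
  σ[e>5](S) → 1
  σ[e>=3](σ[e>5](S)) → 1

== RESULT ==
x | e | w
p | 6 | s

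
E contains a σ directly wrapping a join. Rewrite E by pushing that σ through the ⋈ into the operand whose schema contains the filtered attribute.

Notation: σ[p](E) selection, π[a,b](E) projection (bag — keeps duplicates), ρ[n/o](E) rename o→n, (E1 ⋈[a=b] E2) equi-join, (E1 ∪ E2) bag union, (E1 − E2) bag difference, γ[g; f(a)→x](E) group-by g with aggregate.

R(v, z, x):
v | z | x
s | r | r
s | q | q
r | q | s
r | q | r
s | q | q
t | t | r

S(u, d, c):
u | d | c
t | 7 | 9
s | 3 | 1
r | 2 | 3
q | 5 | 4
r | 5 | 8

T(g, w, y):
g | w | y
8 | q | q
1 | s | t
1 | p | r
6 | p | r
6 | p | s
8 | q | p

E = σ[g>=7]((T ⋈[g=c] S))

σ filters on g, owned by the left side.
E' = (σ[g>=7](T) ⋈[g=c] S)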